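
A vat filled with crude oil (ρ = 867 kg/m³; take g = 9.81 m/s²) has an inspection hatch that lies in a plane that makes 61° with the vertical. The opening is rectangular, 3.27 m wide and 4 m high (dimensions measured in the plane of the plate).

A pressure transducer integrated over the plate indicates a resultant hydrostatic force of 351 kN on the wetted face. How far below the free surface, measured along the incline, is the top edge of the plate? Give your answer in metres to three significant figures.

γ = ρg = 867 × 9.81 / 1000 = 8.50527 kN/m³.
A = 3.27 × 4 = 13.08 m².
From F = γ·h_c·A, the centroid depth is h_c = 351/(8.50527 × 13.08) = 3.15509 m.
The plate makes 61° with the vertical, i.e. θ = 90° − 61° = 29° to the horizontal. Measuring y along the incline from the free-surface line, vertical depth h = y·sinθ with sinθ = 0.484810.
Along the incline, y_c = h_c/sinθ = 3.15509/0.484810 = 6.50789 m.
The centroid lies 4/2 = 2 m below the top edge, so the top edge sits at y_top = 6.50789 − 2 = 4.50789 m along the incline.

y_top ≈ 4.51 m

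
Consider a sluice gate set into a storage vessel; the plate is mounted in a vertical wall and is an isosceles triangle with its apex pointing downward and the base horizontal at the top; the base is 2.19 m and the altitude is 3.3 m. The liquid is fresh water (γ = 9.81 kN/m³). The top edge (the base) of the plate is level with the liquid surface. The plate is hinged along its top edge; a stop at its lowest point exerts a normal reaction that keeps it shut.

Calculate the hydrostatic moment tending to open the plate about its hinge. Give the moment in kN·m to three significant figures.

M ≈ 64.3 kN·m

γ = 9.81 kN/m³.
With the apex down, the centroid sits h/3 = 3.3/3 = 1.1 m below the base (the top edge), so the centroid depth is h_c = 1.1 m.
A = ½ × 2.19 × 3.3 = 3.6135 m².
Resultant F = γ·h_c·A = 9.81 × 1.1 × 3.6135 = 38.9933 kN.
I_c = b·h³/36 = 2.19 × 3.3³/36 = 2.18617 m⁴.
Centre of pressure: y_p = y_c + I_c/(y_c·A) = 1.1 + 2.18617/(1.1 × 3.6135) = 1.1 + 0.550001 = 1.65 m along the plane.
The resultant acts 1.1 + 0.550001 = 1.65 m (along the plate) below the hinge at the top edge, so the moment about the hinge is M = F × 1.65 = 38.9933 × 1.65 = 64.3389 kN·m.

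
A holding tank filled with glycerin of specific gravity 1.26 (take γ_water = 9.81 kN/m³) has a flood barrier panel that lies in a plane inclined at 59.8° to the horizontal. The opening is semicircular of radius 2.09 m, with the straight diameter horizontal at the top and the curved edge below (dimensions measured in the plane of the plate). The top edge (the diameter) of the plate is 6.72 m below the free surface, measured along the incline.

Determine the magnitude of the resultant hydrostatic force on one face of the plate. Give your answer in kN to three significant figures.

F ≈ 558 kN

γ = 1.26 × 9.81 = 12.3606 kN/m³.
Let θ = 59.8° be the plate's angle to the horizontal; measure y along the incline from where the plane meets the free surface. Vertical depth h = y·sinθ with sinθ = 0.864275.
The centroid of a semicircle lies 4r/(3π) = 0.887024 m from the diameter, here below the top edge, so y_c = 6.72 + 0.887024 = 7.60702 m and h_c = 7.60702 × 0.864275 = 6.57456 m.
A = πr²/2 = π × 2.09²/2 = 6.8614 m².
Resultant F = γ·h_c·A = 12.3606 × 6.57456 × 6.8614 = 557.595 kN.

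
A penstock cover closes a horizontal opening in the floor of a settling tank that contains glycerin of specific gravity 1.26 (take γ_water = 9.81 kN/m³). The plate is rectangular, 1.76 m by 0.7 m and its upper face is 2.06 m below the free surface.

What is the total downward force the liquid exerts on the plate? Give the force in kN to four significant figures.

F ≈ 31.37 kN

γ = 1.26 × 9.81 = 12.3606 kN/m³.
The plate is horizontal, so pressure is uniform at p = γ·h = 12.3606 × 2.06 = 25.4628 kN/m².
A = 1.76 × 0.7 = 1.232 m².
F = p·A = 25.4628 × 1.232 = 31.3702 kN.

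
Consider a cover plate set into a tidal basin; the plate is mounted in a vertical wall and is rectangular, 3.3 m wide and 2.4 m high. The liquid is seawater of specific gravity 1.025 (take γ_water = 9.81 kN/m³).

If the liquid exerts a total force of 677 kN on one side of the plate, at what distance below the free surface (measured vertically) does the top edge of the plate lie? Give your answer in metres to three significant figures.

d_top ≈ 7.30 m

γ = 1.025 × 9.81 = 10.05525 kN/m³.
A = 3.3 × 2.4 = 7.92 m².
From F = γ·h_c·A, the centroid depth is h_c = 677/(10.05525 × 7.92) = 8.50101 m.
The centroid lies 2.4/2 = 1.2 m below the top edge, so the top edge sits at h_top = 8.50101 − 1.2 = 7.30101 m below the surface.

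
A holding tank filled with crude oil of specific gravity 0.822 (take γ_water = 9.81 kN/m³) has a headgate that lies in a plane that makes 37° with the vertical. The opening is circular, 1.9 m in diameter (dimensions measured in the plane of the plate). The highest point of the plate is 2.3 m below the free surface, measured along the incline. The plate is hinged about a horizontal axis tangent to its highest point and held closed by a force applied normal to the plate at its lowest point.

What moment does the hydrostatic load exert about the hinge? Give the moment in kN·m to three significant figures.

M ≈ 60.5 kN·m

γ = 0.822 × 9.81 = 8.06382 kN/m³.
The plate makes 37° with the vertical, i.e. θ = 90° − 37° = 53° to the horizontal. Measuring y along the incline from the free-surface line, vertical depth h = y·sinθ with sinθ = 0.798636.
The centroid is at the centre, 0.95 m below the top of the plate, so y_c = 2.3 + 0.95 = 3.25 m and h_c = 3.25 × 0.798636 = 2.59557 m.
A = π(0.95)² = 2.83529 m².
Resultant F = γ·h_c·A = 8.06382 × 2.59557 × 2.83529 = 59.3432 kN.
I_c = πr⁴/4 = π × 0.95⁴/4 = 0.639712 m⁴.
Centre of pressure: y_p = y_c + I_c/(y_c·A) = 3.25 + 0.639712/(3.25 × 2.83529) = 3.25 + 0.069423 = 3.31942 m along the plane.
The resultant acts 0.95 + 0.069423 = 1.01942 m (along the plate) below the hinge at the top edge, so the moment about the hinge is M = F × 1.01942 = 59.3432 × 1.01942 = 60.4956 kN·m.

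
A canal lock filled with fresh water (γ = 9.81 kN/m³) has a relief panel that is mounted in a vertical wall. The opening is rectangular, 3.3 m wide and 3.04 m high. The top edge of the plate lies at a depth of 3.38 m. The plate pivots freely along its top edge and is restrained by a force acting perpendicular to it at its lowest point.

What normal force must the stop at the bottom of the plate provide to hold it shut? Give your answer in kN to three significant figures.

γ = 9.81 kN/m³.
The centroid lies 3.04/2 = 1.52 m below the top edge, so the centroid depth is h_c = 3.38 + 1.52 = 4.9 m.
A = 3.3 × 3.04 = 10.032 m².
Resultant F = γ·h_c·A = 9.81 × 4.9 × 10.032 = 482.228 kN.
I_c = b·h³/12 = 3.3 × 3.04³/12 = 7.72598 m⁴.
Centre of pressure: y_p = y_c + I_c/(y_c·A) = 4.9 + 7.72598/(4.9 × 10.032) = 4.9 + 0.15717 = 5.05717 m along the plane.
The resultant acts 1.52 + 0.15717 = 1.67717 m (along the plate) below the hinge at the top edge, so the moment about the hinge is M = F × 1.67717 = 482.228 × 1.67717 = 808.778 kN·m.
A normal force at the bottom, 3.04 m from the hinge, must supply this moment: P = 808.778/3.04 = 266.045 kN.

P ≈ 266 kN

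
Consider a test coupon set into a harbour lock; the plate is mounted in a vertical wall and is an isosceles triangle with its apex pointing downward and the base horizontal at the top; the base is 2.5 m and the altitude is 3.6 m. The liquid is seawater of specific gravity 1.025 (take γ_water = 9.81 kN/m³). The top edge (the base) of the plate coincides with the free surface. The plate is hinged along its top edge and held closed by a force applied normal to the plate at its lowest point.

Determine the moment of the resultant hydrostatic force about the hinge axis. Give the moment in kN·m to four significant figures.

γ = 1.025 × 9.81 = 10.05525 kN/m³.
With the apex down, the centroid sits h/3 = 3.6/3 = 1.2 m below the base (the top edge), so the centroid depth is h_c = 1.2 m.
A = ½ × 2.5 × 3.6 = 4.5 m².
Resultant F = γ·h_c·A = 10.05525 × 1.2 × 4.5 = 54.2983 kN.
I_c = b·h³/36 = 2.5 × 3.6³/36 = 3.24 m⁴.
Centre of pressure: y_p = y_c + I_c/(y_c·A) = 1.2 + 3.24/(1.2 × 4.5) = 1.2 + 0.6 = 1.8 m along the plane.
The resultant acts 1.2 + 0.6 = 1.8 m (along the plate) below the hinge at the top edge, so the moment about the hinge is M = F × 1.8 = 54.2983 × 1.8 = 97.7369 kN·m.

M ≈ 97.74 kN·m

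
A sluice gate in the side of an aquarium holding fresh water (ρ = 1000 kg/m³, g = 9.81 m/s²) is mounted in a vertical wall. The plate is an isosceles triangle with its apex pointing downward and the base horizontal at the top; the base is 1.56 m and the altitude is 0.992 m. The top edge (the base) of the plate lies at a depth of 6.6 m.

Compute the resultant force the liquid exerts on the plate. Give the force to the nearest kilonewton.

γ = ρg = 1000 × 9.81 = 9810 N/m³ = 9.81 kN/m³.
With the apex down, the centroid sits h/3 = 0.992/3 = 0.330667 m below the base (the top edge), so the centroid depth is h_c = 6.6 + 0.330667 = 6.93067 m.
A = ½ × 1.56 × 0.992 = 0.77376 m².
Resultant F = γ·h_c·A = 9.81 × 6.93067 × 0.77376 = 52.6078 kN.

F ≈ 53 kN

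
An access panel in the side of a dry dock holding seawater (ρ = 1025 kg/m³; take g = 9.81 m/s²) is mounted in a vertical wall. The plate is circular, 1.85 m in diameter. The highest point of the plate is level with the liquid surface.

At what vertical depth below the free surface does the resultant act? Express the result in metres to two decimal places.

γ = ρg = 1025 × 9.81 / 1000 = 10.05525 kN/m³.
The centroid is at the centre, 0.925 m below the top of the plate, so the centroid depth is h_c = 0.925 m.
A = π(0.925)² = 2.68803 m².
Resultant F = γ·h_c·A = 10.05525 × 0.925 × 2.68803 = 25.0017 kN.
I_c = πr⁴/4 = π × 0.925⁴/4 = 0.574985 m⁴.
Centre of pressure: y_p = y_c + I_c/(y_c·A) = 0.925 + 0.574985/(0.925 × 2.68803) = 0.925 + 0.231249 = 1.15625 m along the plane.

h_p = 1.16 m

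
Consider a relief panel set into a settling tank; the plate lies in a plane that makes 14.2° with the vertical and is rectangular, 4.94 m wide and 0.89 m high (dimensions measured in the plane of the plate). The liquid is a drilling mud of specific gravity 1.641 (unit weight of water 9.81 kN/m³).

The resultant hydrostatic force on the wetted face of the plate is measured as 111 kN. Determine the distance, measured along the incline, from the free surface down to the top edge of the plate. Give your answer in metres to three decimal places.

γ = 1.641 × 9.81 = 16.09821 kN/m³.
A = 4.94 × 0.89 = 4.3966 m².
From F = γ·h_c·A, the centroid depth is h_c = 111/(16.09821 × 4.3966) = 1.5683 m.
The plate makes 14.2° with the vertical, i.e. θ = 90° − 14.2° = 75.8° to the horizontal. Measuring y along the incline from the free-surface line, vertical depth h = y·sinθ with sinθ = 0.969445.
Along the incline, y_c = h_c/sinθ = 1.5683/0.969445 = 1.61773 m.
The centroid lies 0.89/2 = 0.445 m below the top edge, so the top edge sits at y_top = 1.61773 − 0.445 = 1.17273 m along the incline.

y_top ≈ 1.173 m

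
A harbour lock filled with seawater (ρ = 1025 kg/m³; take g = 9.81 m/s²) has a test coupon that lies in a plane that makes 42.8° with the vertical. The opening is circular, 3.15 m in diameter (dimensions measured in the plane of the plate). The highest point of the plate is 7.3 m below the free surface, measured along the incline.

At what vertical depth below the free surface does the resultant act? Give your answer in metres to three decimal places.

γ = ρg = 1025 × 9.81 / 1000 = 10.05525 kN/m³.
The plate makes 42.8° with the vertical, i.e. θ = 90° − 42.8° = 47.2° to the horizontal. Measuring y along the incline from the free-surface line, vertical depth h = y·sinθ with sinθ = 0.733730.
The centroid is at the centre, 1.575 m below the top of the plate, so y_c = 7.3 + 1.575 = 8.875 m and h_c = 8.875 × 0.733730 = 6.51185 m.
A = π(1.575)² = 7.79311 m².
Resultant F = γ·h_c·A = 10.05525 × 6.51185 × 7.79311 = 510.279 kN.
I_c = πr⁴/4 = π × 1.575⁴/4 = 4.83295 m⁴.
Centre of pressure: y_p = y_c + I_c/(y_c·A) = 8.875 + 4.83295/(8.875 × 7.79311) = 8.875 + 0.0698768 = 8.94488 m along the plane.
Vertically, h_p = y_p·sinθ = 8.94488 × 0.733730 = 6.56313 m.

h_p = 6.563 m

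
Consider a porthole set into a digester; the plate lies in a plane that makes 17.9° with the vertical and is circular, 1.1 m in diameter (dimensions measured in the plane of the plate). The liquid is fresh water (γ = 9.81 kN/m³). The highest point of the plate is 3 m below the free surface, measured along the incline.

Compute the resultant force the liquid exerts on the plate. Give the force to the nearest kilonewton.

γ = 9.81 kN/m³.
The plate makes 17.9° with the vertical, i.e. θ = 90° − 17.9° = 72.1° to the horizontal. Measuring y along the incline from the free-surface line, vertical depth h = y·sinθ with sinθ = 0.951594.
The centroid is at the centre, 0.55 m below the top of the plate, so y_c = 3 + 0.55 = 3.55 m and h_c = 3.55 × 0.951594 = 3.37816 m.
A = π(0.55)² = 0.950332 m².
Resultant F = γ·h_c·A = 9.81 × 3.37816 × 0.950332 = 31.4938 kN.

F ≈ 31 kN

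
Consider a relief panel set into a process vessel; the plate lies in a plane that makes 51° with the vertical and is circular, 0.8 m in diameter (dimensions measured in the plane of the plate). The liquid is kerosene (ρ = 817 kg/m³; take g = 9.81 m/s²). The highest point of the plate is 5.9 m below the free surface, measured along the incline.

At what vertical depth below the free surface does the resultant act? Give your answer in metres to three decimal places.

γ = ρg = 817 × 9.81 / 1000 = 8.01477 kN/m³.
The plate makes 51° with the vertical, i.e. θ = 90° − 51° = 39° to the horizontal. Measuring y along the incline from the free-surface line, vertical depth h = y·sinθ with sinθ = 0.629320.
The centroid is at the centre, 0.4 m below the top of the plate, so y_c = 5.9 + 0.4 = 6.3 m and h_c = 6.3 × 0.629320 = 3.96472 m.
A = π(0.4)² = 0.502655 m².
Resultant F = γ·h_c·A = 8.01477 × 3.96472 × 0.502655 = 15.9725 kN.
I_c = πr⁴/4 = π × 0.4⁴/4 = 0.0201062 m⁴.
Centre of pressure: y_p = y_c + I_c/(y_c·A) = 6.3 + 0.0201062/(6.3 × 0.502655) = 6.3 + 0.00634921 = 6.30635 m along the plane.
Vertically, h_p = y_p·sinθ = 6.30635 × 0.629320 = 3.96871 m.

h_p = 3.969 m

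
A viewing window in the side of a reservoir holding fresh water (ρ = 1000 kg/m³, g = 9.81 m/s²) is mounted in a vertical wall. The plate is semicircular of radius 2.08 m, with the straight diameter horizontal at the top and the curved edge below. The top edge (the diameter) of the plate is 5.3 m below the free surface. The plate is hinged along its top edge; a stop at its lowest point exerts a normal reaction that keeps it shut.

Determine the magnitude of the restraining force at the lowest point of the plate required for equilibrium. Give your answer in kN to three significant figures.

γ = ρg = 1000 × 9.81 = 9810 N/m³ = 9.81 kN/m³.
The centroid of a semicircle lies 4r/(3π) = 0.882779 m from the diameter, here below the top edge, so the centroid depth is h_c = 5.3 + 0.882779 = 6.18278 m.
A = πr²/2 = π × 2.08²/2 = 6.79589 m².
Resultant F = γ·h_c·A = 9.81 × 6.18278 × 6.79589 = 412.192 kN.
I_c = (π/8 − 8/(9π))·r⁴ = 0.109757 × 2.08⁴ = 2.0544 m⁴.
Centre of pressure: y_p = y_c + I_c/(y_c·A) = 6.18278 + 2.0544/(6.18278 × 6.79589) = 6.18278 + 0.0488939 = 6.23167 m along the plane.
The resultant acts 0.882779 + 0.0488939 = 0.931673 m (along the plate) below the hinge at the top edge, so the moment about the hinge is M = F × 0.931673 = 412.192 × 0.931673 = 384.028 kN·m.
A normal force at the bottom, 2.08 m from the hinge, must supply this moment: P = 384.028/2.08 = 184.629 kN.

P ≈ 185 kN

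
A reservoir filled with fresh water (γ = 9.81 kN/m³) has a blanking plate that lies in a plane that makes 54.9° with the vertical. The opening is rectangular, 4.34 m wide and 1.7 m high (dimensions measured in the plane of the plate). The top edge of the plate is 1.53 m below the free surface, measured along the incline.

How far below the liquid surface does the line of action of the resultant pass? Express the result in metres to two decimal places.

h_p = 1.43 m

γ = 9.81 kN/m³.
The plate makes 54.9° with the vertical, i.e. θ = 90° − 54.9° = 35.1° to the horizontal. Measuring y along the incline from the free-surface line, vertical depth h = y·sinθ with sinθ = 0.575005.
The centroid lies 1.7/2 = 0.85 m below the top edge, so y_c = 1.53 + 0.85 = 2.38 m and h_c = 2.38 × 0.575005 = 1.36851 m.
A = 4.34 × 1.7 = 7.378 m².
Resultant F = γ·h_c·A = 9.81 × 1.36851 × 7.378 = 99.0503 kN.
I_c = b·h³/12 = 4.34 × 1.7³/12 = 1.77687 m⁴.
Centre of pressure: y_p = y_c + I_c/(y_c·A) = 2.38 + 1.77687/(2.38 × 7.378) = 2.38 + 0.101191 = 2.48119 m along the plane.
Vertically, h_p = y_p·sinθ = 2.48119 × 0.575005 = 1.4267 m.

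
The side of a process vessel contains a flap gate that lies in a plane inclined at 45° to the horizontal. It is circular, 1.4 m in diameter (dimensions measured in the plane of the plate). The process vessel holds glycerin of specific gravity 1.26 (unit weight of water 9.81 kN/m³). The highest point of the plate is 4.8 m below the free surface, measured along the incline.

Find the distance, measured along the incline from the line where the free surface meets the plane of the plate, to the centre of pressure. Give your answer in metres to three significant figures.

y_p = 5.52 m

γ = 1.26 × 9.81 = 12.3606 kN/m³.
Let θ = 45° be the plate's angle to the horizontal; measure y along the incline from where the plane meets the free surface. Vertical depth h = y·sinθ with sinθ = 0.707107.
The centroid is at the centre, 0.7 m below the top of the plate, so y_c = 4.8 + 0.7 = 5.5 m and h_c = 5.5 × 0.707107 = 3.88909 m.
A = π(0.7)² = 1.53938 m².
Resultant F = γ·h_c·A = 12.3606 × 3.88909 × 1.53938 = 74.0003 kN.
I_c = πr⁴/4 = π × 0.7⁴/4 = 0.188574 m⁴.
Centre of pressure: y_p = y_c + I_c/(y_c·A) = 5.5 + 0.188574/(5.5 × 1.53938) = 5.5 + 0.0222727 = 5.52227 m along the plane.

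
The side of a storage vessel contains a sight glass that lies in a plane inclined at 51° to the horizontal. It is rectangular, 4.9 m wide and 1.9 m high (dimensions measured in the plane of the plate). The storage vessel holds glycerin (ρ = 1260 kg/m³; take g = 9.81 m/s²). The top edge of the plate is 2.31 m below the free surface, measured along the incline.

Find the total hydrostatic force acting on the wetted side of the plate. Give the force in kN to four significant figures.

γ = ρg = 1260 × 9.81 / 1000 = 12.3606 kN/m³.
Let θ = 51° be the plate's angle to the horizontal; measure y along the incline from where the plane meets the free surface. Vertical depth h = y·sinθ with sinθ = 0.777146.
The centroid lies 1.9/2 = 0.95 m below the top edge, so y_c = 2.31 + 0.95 = 3.26 m and h_c = 3.26 × 0.777146 = 2.5335 m.
A = 4.9 × 1.9 = 9.31 m².
Resultant F = γ·h_c·A = 12.3606 × 2.5335 × 9.31 = 291.548 kN.

F ≈ 291.5 kN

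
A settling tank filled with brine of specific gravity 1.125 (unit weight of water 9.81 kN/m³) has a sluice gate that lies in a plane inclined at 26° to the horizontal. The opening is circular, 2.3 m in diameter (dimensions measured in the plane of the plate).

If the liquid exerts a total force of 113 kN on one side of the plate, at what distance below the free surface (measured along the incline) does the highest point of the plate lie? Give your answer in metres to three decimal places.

γ = 1.125 × 9.81 = 11.03625 kN/m³.
A = π(1.15)² = 4.15476 m².
From F = γ·h_c·A, the centroid depth is h_c = 113/(11.03625 × 4.15476) = 2.4644 m.
Let θ = 26° be the plate's angle to the horizontal; measure y along the incline from where the plane meets the free surface. Vertical depth h = y·sinθ with sinθ = 0.438371.
Along the incline, y_c = h_c/sinθ = 2.4644/0.438371 = 5.62172 m.
The centroid is at the centre, 1.15 m below the top of the plate, so the highest point sits at y_top = 5.62172 − 1.15 = 4.47172 m along the incline.

y_top ≈ 4.472 m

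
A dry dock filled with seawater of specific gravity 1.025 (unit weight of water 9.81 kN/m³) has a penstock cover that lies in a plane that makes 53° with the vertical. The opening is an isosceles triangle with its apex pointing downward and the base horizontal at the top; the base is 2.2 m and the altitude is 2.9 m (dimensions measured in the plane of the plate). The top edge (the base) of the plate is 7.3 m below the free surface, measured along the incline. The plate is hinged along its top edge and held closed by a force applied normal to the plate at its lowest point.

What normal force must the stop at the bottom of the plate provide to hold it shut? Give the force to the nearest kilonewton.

γ = 1.025 × 9.81 = 10.05525 kN/m³.
The plate makes 53° with the vertical, i.e. θ = 90° − 53° = 37° to the horizontal. Measuring y along the incline from the free-surface line, vertical depth h = y·sinθ with sinθ = 0.601815.
With the apex down, the centroid sits h/3 = 2.9/3 = 0.966667 m below the base (the top edge), so y_c = 7.3 + 0.966667 = 8.26667 m and h_c = 8.26667 × 0.601815 = 4.97501 m.
A = ½ × 2.2 × 2.9 = 3.19 m².
Resultant F = γ·h_c·A = 10.05525 × 4.97501 × 3.19 = 159.58 kN.
I_c = b·h³/36 = 2.2 × 2.9³/36 = 1.49044 m⁴.
Centre of pressure: y_p = y_c + I_c/(y_c·A) = 8.26667 + 1.49044/(8.26667 × 3.19) = 8.26667 + 0.0565188 = 8.32319 m along the plane.
The resultant acts 0.966667 + 0.0565188 = 1.02319 m (along the plate) below the hinge at the top edge, so the moment about the hinge is M = F × 1.02319 = 159.58 × 1.02319 = 163.281 kN·m.
A normal force at the bottom, 2.9 m from the hinge, must supply this moment: P = 163.281/2.9 = 56.3038 kN.

P ≈ 56 kN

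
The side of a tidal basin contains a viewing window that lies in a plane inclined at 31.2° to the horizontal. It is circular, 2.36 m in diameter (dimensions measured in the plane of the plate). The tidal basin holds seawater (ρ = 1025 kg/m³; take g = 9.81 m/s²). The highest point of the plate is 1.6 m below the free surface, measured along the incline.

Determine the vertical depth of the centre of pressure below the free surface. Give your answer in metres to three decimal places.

h_p = 1.505 m

γ = ρg = 1025 × 9.81 / 1000 = 10.05525 kN/m³.
Let θ = 31.2° be the plate's angle to the horizontal; measure y along the incline from where the plane meets the free surface. Vertical depth h = y·sinθ with sinθ = 0.518027.
The centroid is at the centre, 1.18 m below the top of the plate, so y_c = 1.6 + 1.18 = 2.78 m and h_c = 2.78 × 0.518027 = 1.44012 m.
A = π(1.18)² = 4.37435 m².
Resultant F = γ·h_c·A = 10.05525 × 1.44012 × 4.37435 = 63.3439 kN.
I_c = πr⁴/4 = π × 1.18⁴/4 = 1.52271 m⁴.
Centre of pressure: y_p = y_c + I_c/(y_c·A) = 2.78 + 1.52271/(2.78 × 4.37435) = 2.78 + 0.125216 = 2.90522 m along the plane.
Vertically, h_p = y_p·sinθ = 2.90522 × 0.518027 = 1.50498 m.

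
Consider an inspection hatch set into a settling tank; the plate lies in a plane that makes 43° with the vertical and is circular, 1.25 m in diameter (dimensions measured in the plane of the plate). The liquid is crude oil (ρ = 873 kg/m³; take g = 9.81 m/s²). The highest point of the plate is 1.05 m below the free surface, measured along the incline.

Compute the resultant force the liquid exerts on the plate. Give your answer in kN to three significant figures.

F ≈ 12.9 kN

γ = ρg = 873 × 9.81 / 1000 = 8.56413 kN/m³.
The plate makes 43° with the vertical, i.e. θ = 90° − 43° = 47° to the horizontal. Measuring y along the incline from the free-surface line, vertical depth h = y·sinθ with sinθ = 0.731354.
The centroid is at the centre, 0.625 m below the top of the plate, so y_c = 1.05 + 0.625 = 1.675 m and h_c = 1.675 × 0.731354 = 1.22502 m.
A = π(0.625)² = 1.22718 m².
Resultant F = γ·h_c·A = 8.56413 × 1.22502 × 1.22718 = 12.8746 kN.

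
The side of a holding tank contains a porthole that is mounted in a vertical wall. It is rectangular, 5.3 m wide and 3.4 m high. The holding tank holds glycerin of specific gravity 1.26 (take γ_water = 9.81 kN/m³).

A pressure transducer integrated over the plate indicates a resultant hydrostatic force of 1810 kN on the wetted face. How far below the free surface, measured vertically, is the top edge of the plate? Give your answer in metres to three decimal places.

γ = 1.26 × 9.81 = 12.3606 kN/m³.
A = 5.3 × 3.4 = 18.02 m².
From F = γ·h_c·A, the centroid depth is h_c = 1810/(12.3606 × 18.02) = 8.12614 m.
The centroid lies 3.4/2 = 1.7 m below the top edge, so the top edge sits at h_top = 8.12614 − 1.7 = 6.42614 m below the surface.

d_top ≈ 6.426 m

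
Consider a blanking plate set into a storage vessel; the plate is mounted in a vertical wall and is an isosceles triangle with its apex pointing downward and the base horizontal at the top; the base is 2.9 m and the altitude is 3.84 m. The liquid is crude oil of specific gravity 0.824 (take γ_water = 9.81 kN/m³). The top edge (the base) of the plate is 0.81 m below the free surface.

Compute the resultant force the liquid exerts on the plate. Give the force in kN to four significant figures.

γ = 0.824 × 9.81 = 8.08344 kN/m³.
With the apex down, the centroid sits h/3 = 3.84/3 = 1.28 m below the base (the top edge), so the centroid depth is h_c = 0.81 + 1.28 = 2.09 m.
A = ½ × 2.9 × 3.84 = 5.568 m².
Resultant F = γ·h_c·A = 8.08344 × 2.09 × 5.568 = 94.068 kN.

F ≈ 94.07 kN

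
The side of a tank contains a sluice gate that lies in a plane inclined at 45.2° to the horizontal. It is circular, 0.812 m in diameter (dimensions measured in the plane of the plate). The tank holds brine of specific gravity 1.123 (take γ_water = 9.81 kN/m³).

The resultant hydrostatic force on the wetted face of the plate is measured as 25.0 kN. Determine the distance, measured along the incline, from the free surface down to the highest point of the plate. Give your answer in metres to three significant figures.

y_top ≈ 5.77 m

γ = 1.123 × 9.81 = 11.01663 kN/m³.
A = π(0.406)² = 0.517848 m².
From F = γ·h_c·A, the centroid depth is h_c = 25.0/(11.01663 × 0.517848) = 4.38217 m.
Let θ = 45.2° be the plate's angle to the horizontal; measure y along the incline from where the plane meets the free surface. Vertical depth h = y·sinθ with sinθ = 0.709571.
Along the incline, y_c = h_c/sinθ = 4.38217/0.709571 = 6.1758 m.
The centroid is at the centre, 0.406 m below the top of the plate, so the highest point sits at y_top = 6.1758 − 0.406 = 5.7698 m along the incline.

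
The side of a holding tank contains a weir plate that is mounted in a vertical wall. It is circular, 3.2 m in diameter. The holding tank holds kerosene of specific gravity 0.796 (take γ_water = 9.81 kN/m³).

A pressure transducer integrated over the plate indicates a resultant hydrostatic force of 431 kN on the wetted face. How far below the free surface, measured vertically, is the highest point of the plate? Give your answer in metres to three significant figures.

γ = 0.796 × 9.81 = 7.80876 kN/m³.
A = π(1.6)² = 8.04248 m².
From F = γ·h_c·A, the centroid depth is h_c = 431/(7.80876 × 8.04248) = 6.86286 m.
The centroid is at the centre, 1.6 m below the top of the plate, so the highest point sits at h_top = 6.86286 − 1.6 = 5.26286 m below the surface.

d_top ≈ 5.26 m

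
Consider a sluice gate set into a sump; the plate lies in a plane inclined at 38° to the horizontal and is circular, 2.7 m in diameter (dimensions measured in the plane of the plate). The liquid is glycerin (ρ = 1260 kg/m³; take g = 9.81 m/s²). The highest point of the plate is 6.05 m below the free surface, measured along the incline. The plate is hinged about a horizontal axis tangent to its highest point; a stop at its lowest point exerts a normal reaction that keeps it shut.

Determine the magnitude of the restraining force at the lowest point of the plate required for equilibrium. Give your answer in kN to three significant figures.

P ≈ 169 kN

γ = ρg = 1260 × 9.81 / 1000 = 12.3606 kN/m³.
Let θ = 38° be the plate's angle to the horizontal; measure y along the incline from where the plane meets the free surface. Vertical depth h = y·sinθ with sinθ = 0.615661.
The centroid is at the centre, 1.35 m below the top of the plate, so y_c = 6.05 + 1.35 = 7.4 m and h_c = 7.4 × 0.615661 = 4.55589 m.
A = π(1.35)² = 5.72555 m².
Resultant F = γ·h_c·A = 12.3606 × 4.55589 × 5.72555 = 322.426 kN.
I_c = πr⁴/4 = π × 1.35⁴/4 = 2.6087 m⁴.
Centre of pressure: y_p = y_c + I_c/(y_c·A) = 7.4 + 2.6087/(7.4 × 5.72555) = 7.4 + 0.0615709 = 7.46157 m along the plane.
The resultant acts 1.35 + 0.0615709 = 1.41157 m (along the plate) below the hinge at the top edge, so the moment about the hinge is M = F × 1.41157 = 322.426 × 1.41157 = 455.127 kN·m.
A normal force at the bottom, 2.7 m from the hinge, must supply this moment: P = 455.127/2.7 = 168.566 kN.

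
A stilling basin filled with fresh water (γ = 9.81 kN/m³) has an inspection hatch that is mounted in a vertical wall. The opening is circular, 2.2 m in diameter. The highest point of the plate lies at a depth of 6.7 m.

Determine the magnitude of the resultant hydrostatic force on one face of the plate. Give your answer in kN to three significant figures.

γ = 9.81 kN/m³.
The centroid is at the centre, 1.1 m below the top of the plate, so the centroid depth is h_c = 6.7 + 1.1 = 7.8 m.
A = π(1.1)² = 3.80133 m².
Resultant F = γ·h_c·A = 9.81 × 7.8 × 3.80133 = 290.87 kN.

F ≈ 291 kN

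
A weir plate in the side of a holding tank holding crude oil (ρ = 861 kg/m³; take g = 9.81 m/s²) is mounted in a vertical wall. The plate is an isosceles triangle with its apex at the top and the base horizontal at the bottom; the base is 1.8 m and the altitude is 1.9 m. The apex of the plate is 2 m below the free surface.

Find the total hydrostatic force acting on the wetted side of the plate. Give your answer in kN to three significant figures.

F ≈ 47.2 kN

γ = ρg = 861 × 9.81 / 1000 = 8.44641 kN/m³.
With the apex up, the centroid sits 2h/3 = 2 × 1.9/3 = 1.26667 m below the apex, so the centroid depth is h_c = 2 + 1.26667 = 3.26667 m.
A = ½ × 1.8 × 1.9 = 1.71 m².
Resultant F = γ·h_c·A = 8.44641 × 3.26667 × 1.71 = 47.1817 kN.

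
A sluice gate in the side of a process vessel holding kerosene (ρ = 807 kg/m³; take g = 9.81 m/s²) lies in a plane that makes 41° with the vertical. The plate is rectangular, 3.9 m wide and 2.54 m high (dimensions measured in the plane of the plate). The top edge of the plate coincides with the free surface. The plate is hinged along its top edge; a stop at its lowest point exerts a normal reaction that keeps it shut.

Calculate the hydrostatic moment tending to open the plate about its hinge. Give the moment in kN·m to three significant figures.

M ≈ 127 kN·m

γ = ρg = 807 × 9.81 / 1000 = 7.91667 kN/m³.
The plate makes 41° with the vertical, i.e. θ = 90° − 41° = 49° to the horizontal. Measuring y along the incline from the free-surface line, vertical depth h = y·sinθ with sinθ = 0.754710.
The centroid lies 2.54/2 = 1.27 m below the top edge, so y_c = 1.27 m and h_c = 1.27 × 0.754710 = 0.958482 m.
A = 3.9 × 2.54 = 9.906 m².
Resultant F = γ·h_c·A = 7.91667 × 0.958482 × 9.906 = 75.1666 kN.
I_c = b·h³/12 = 3.9 × 2.54³/12 = 5.3258 m⁴.
Centre of pressure: y_p = y_c + I_c/(y_c·A) = 1.27 + 5.3258/(1.27 × 9.906) = 1.27 + 0.423334 = 1.69333 m along the plane.
The resultant acts 1.27 + 0.423334 = 1.69333 m (along the plate) below the hinge at the top edge, so the moment about the hinge is M = F × 1.69333 = 75.1666 × 1.69333 = 127.282 kN·m.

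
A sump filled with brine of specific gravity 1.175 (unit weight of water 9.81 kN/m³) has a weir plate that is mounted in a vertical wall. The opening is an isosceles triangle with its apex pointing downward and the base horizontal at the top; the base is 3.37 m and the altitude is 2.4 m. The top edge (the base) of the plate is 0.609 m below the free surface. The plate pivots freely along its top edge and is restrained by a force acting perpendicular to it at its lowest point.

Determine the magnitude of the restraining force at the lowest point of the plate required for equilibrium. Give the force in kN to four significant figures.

γ = 1.175 × 9.81 = 11.52675 kN/m³.
With the apex down, the centroid sits h/3 = 2.4/3 = 0.8 m below the base (the top edge), so the centroid depth is h_c = 0.609 + 0.8 = 1.409 m.
A = ½ × 3.37 × 2.4 = 4.044 m².
Resultant F = γ·h_c·A = 11.52675 × 1.409 × 4.044 = 65.6794 kN.
I_c = b·h³/36 = 3.37 × 2.4³/36 = 1.29408 m⁴.
Centre of pressure: y_p = y_c + I_c/(y_c·A) = 1.409 + 1.29408/(1.409 × 4.044) = 1.409 + 0.227111 = 1.63611 m along the plane.
The resultant acts 0.8 + 0.227111 = 1.02711 m (along the plate) below the hinge at the top edge, so the moment about the hinge is M = F × 1.02711 = 65.6794 × 1.02711 = 67.46 kN·m.
A normal force at the bottom, 2.4 m from the hinge, must supply this moment: P = 67.46/2.4 = 28.1083 kN.

P ≈ 28.11 kN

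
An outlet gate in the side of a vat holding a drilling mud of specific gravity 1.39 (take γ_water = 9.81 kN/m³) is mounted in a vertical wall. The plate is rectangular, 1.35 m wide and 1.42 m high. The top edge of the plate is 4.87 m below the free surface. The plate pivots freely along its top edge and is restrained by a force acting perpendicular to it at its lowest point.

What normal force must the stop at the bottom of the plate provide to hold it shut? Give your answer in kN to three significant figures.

γ = 1.39 × 9.81 = 13.6359 kN/m³.
The centroid lies 1.42/2 = 0.71 m below the top edge, so the centroid depth is h_c = 4.87 + 0.71 = 5.58 m.
A = 1.35 × 1.42 = 1.917 m².
Resultant F = γ·h_c·A = 13.6359 × 5.58 × 1.917 = 145.861 kN.
I_c = b·h³/12 = 1.35 × 1.42³/12 = 0.32212 m⁴.
Centre of pressure: y_p = y_c + I_c/(y_c·A) = 5.58 + 0.32212/(5.58 × 1.917) = 5.58 + 0.0301135 = 5.61011 m along the plane.
The resultant acts 0.71 + 0.0301135 = 0.740113 m (along the plate) below the hinge at the top edge, so the moment about the hinge is M = F × 0.740113 = 145.861 × 0.740113 = 107.954 kN·m.
A normal force at the bottom, 1.42 m from the hinge, must supply this moment: P = 107.954/1.42 = 76.0239 kN.

P ≈ 76.0 kN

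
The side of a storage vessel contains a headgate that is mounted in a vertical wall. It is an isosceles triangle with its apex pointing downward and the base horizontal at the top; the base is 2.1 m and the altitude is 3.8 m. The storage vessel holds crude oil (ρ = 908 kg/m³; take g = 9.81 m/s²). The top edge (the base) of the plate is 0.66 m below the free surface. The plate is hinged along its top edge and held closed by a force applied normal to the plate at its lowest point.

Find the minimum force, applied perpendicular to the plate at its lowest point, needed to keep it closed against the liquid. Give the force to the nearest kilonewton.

γ = ρg = 908 × 9.81 / 1000 = 8.90748 kN/m³.
With the apex down, the centroid sits h/3 = 3.8/3 = 1.26667 m below the base (the top edge), so the centroid depth is h_c = 0.66 + 1.26667 = 1.92667 m.
A = ½ × 2.1 × 3.8 = 3.99 m².
Resultant F = γ·h_c·A = 8.90748 × 1.92667 × 3.99 = 68.4755 kN.
I_c = b·h³/36 = 2.1 × 3.8³/36 = 3.20087 m⁴.
Centre of pressure: y_p = y_c + I_c/(y_c·A) = 1.92667 + 3.20087/(1.92667 × 3.99) = 1.92667 + 0.416378 = 2.34305 m along the plane.
The resultant acts 1.26667 + 0.416378 = 1.68305 m (along the plate) below the hinge at the top edge, so the moment about the hinge is M = F × 1.68305 = 68.4755 × 1.68305 = 115.248 kN·m.
A normal force at the bottom, 3.8 m from the hinge, must supply this moment: P = 115.248/3.8 = 30.3284 kN.

P ≈ 30 kN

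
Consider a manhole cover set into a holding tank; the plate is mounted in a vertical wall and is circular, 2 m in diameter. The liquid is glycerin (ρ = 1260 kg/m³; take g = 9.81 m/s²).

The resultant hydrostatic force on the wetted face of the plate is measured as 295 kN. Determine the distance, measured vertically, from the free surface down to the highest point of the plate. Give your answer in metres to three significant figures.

d_top ≈ 6.60 m

γ = ρg = 1260 × 9.81 / 1000 = 12.3606 kN/m³.
A = π(1)² = 3.14159 m².
From F = γ·h_c·A, the centroid depth is h_c = 295/(12.3606 × 3.14159) = 7.59684 m.
The centroid is at the centre, 1 m below the top of the plate, so the highest point sits at h_top = 7.59684 − 1 = 6.59684 m below the surface.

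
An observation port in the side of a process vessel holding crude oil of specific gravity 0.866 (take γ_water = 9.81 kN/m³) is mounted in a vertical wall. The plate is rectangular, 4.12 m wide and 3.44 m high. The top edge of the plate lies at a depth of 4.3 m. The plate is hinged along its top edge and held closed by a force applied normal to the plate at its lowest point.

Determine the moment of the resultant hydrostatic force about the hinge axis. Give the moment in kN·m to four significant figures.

γ = 0.866 × 9.81 = 8.49546 kN/m³.
The centroid lies 3.44/2 = 1.72 m below the top edge, so the centroid depth is h_c = 4.3 + 1.72 = 6.02 m.
A = 4.12 × 3.44 = 14.1728 m².
Resultant F = γ·h_c·A = 8.49546 × 6.02 × 14.1728 = 724.835 kN.
I_c = b·h³/12 = 4.12 × 3.44³/12 = 13.9763 m⁴.
Centre of pressure: y_p = y_c + I_c/(y_c·A) = 6.02 + 13.9763/(6.02 × 14.1728) = 6.02 + 0.16381 = 6.18381 m along the plane.
The resultant acts 1.72 + 0.16381 = 1.88381 m (along the plate) below the hinge at the top edge, so the moment about the hinge is M = F × 1.88381 = 724.835 × 1.88381 = 1365.45 kN·m.

M ≈ 1365 kN·m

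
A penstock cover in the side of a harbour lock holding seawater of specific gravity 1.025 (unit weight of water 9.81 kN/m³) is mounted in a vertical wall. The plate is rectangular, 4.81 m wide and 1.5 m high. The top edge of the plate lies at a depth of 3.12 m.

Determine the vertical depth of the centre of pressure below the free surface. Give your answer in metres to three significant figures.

h_p = 3.92 m

γ = 1.025 × 9.81 = 10.05525 kN/m³.
The centroid lies 1.5/2 = 0.75 m below the top edge, so the centroid depth is h_c = 3.12 + 0.75 = 3.87 m.
A = 4.81 × 1.5 = 7.215 m².
Resultant F = γ·h_c·A = 10.05525 × 3.87 × 7.215 = 280.763 kN.
I_c = b·h³/12 = 4.81 × 1.5³/12 = 1.35281 m⁴.
Centre of pressure: y_p = y_c + I_c/(y_c·A) = 3.87 + 1.35281/(3.87 × 7.215) = 3.87 + 0.0484495 = 3.91845 m along the plane.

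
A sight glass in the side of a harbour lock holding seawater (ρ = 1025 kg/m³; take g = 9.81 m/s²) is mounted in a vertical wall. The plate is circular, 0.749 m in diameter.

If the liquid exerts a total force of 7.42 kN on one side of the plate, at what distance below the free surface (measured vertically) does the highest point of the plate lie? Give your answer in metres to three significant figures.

d_top ≈ 1.30 m

γ = ρg = 1025 × 9.81 / 1000 = 10.05525 kN/m³.
A = π(0.3745)² = 0.440609 m².
From F = γ·h_c·A, the centroid depth is h_c = 7.42/(10.05525 × 0.440609) = 1.67478 m.
The centroid is at the centre, 0.3745 m below the top of the plate, so the highest point sits at h_top = 1.67478 − 0.3745 = 1.30028 m below the surface.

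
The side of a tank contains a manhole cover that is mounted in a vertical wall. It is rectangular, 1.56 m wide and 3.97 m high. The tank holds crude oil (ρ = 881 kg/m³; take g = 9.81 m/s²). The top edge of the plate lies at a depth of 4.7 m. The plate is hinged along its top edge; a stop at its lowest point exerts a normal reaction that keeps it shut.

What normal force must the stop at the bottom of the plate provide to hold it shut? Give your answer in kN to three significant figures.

P ≈ 197 kN

γ = ρg = 881 × 9.81 / 1000 = 8.64261 kN/m³.
The centroid lies 3.97/2 = 1.985 m below the top edge, so the centroid depth is h_c = 4.7 + 1.985 = 6.685 m.
A = 1.56 × 3.97 = 6.1932 m².
Resultant F = γ·h_c·A = 8.64261 × 6.685 × 6.1932 = 357.817 kN.
I_c = b·h³/12 = 1.56 × 3.97³/12 = 8.1342 m⁴.
Centre of pressure: y_p = y_c + I_c/(y_c·A) = 6.685 + 8.1342/(6.685 × 6.1932) = 6.685 + 0.196471 = 6.88147 m along the plane.
The resultant acts 1.985 + 0.196471 = 2.18147 m (along the plate) below the hinge at the top edge, so the moment about the hinge is M = F × 2.18147 = 357.817 × 2.18147 = 780.567 kN·m.
A normal force at the bottom, 3.97 m from the hinge, must supply this moment: P = 780.567/3.97 = 196.616 kN.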